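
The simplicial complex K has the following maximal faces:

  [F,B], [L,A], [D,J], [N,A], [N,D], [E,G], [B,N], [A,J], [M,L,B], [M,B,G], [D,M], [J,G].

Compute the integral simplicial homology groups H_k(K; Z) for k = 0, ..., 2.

H_0 = Z,  H_1 = Z^4,  H_2 = 0.

Take the total order A < B < D < E < F < G < J < L < M < N on the vertex set. Then K (dimension 2) consists of the simplices:

  0-simplices (10): A, B, D, E, F, G, J, L, M, N
  1-simplices (15): AJ, AL, AN, BF, BG, BL, BM, BN, DJ, DM, DN, EG, GJ, GM, LM
  2-simplices (2): BGM, BLM

giving chain groups C_0 ≅ Z^10, C_1 ≅ Z^15, C_2 ≅ Z^2.

∂_1: C_1 → C_0 is given by ∂[p,q] = [q] − [p].
The 10×15 boundary matrix has rank 9 and Smith normal form diag(1,1,1,1,1,1,1,1,1).

∂_2: C_2 → C_1 sends each 2-simplex [p,q,r] to [q,r] − [p,r] + [p,q]. For instance
  ∂BLM = LM − BM + BL,
  ∂BGM = GM − BM + BG.
This gives a 15×2 integer matrix of rank 2; reducing to Smith normal form yields diagonal entries (1,1).

Now H_k = ker ∂_k / im ∂_{k+1}, so:

  H_0: rank C_0 − rank ∂_1 = 10 − 9 = 1, and the invariant factors of ∂_1 are all 1, so H_0 ≅ Z.
  H_1: rank ker ∂_1 − rank ∂_2 = (15 − 9) − 2 = 4, and the invariant factors of ∂_2 are all 1, so H_1 ≅ Z^4.
  H_2: rank ker ∂_2 − rank ∂_3 = (2 − 2) − 0 = 0, and there is no ∂_3, so H_2 ≅ 0.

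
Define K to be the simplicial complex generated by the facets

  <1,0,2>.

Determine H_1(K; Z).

H_1 = 0.

K has 3 vertices, 3 edges, 1 triangle.
rank ∂_1 = 2, rank ∂_2 = 1 ⇒ b_1 = 3 − 2 − 1 = 0; all invariant factors of ∂_2 are 1 so no torsion. So H_1 = 0.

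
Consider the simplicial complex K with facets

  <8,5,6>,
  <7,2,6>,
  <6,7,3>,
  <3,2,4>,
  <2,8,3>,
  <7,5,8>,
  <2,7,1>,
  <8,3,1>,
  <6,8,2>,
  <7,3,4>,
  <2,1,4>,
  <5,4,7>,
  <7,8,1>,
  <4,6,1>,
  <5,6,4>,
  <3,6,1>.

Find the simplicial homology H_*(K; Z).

Take the total order 1 < 2 < 3 < 4 < 5 < 6 < 7 < 8 on the vertex set. Then K (dimension 2) consists of the simplices:

  0-simplices (8): [1], [2], [3], [4], [5], [6], [7], [8]
  1-simplices (24): (24 of them)
  2-simplices (16): [1,2,4], [1,2,7], [1,3,6], [1,3,8], [1,4,6], [1,7,8], [2,3,4], [2,3,8], [2,6,7], [2,6,8], [3,4,7], [3,6,7], [4,5,6], [4,5,7], [5,6,8], [5,7,8]

Hence C_0 ≅ Z^8, C_1 ≅ Z^24, C_2 ≅ Z^16.

The boundary map ∂_1: C_1 → C_0 is given by ∂[p,q] = [q] − [p]. For instance
  ∂[1,7] = [7] − [1].
The resulting 8×24 matrix has rank 7, and its Smith normal form has invariant factors (1,1,1,1,1,1,1).

∂_2: C_2 → C_1 maps a triangle to the signed sum of its edges. For instance
  ∂[5,7,8] = [7,8] − [5,8] + [5,7],
  ∂[2,3,8] = [3,8] − [2,8] + [2,3].
As a 24×16 matrix over Z this has rank 15, with invariant factors (1,1,1,1,1,1,1,1,1,1,1,1,1,1,1).

Computing H_k = (kernel of ∂_k) / (image of ∂_{k+1}):

  H_0: rank C_0 − rank ∂_1 = 8 − 7 = 1, and the invariant factors of ∂_1 are all 1, so H_0 = Z.
  H_1: rank ker ∂_1 − rank ∂_2 = (24 − 7) − 15 = 2, and the invariant factors of ∂_2 are all 1, so H_1 = Z^2.
  H_2: rank ker ∂_2 − rank ∂_3 = (16 − 15) − 0 = 1, and there is no ∂_3, so H_2 = Z.

H_0 ≅ Z,  H_1 ≅ Z^2,  H_2 ≅ Z.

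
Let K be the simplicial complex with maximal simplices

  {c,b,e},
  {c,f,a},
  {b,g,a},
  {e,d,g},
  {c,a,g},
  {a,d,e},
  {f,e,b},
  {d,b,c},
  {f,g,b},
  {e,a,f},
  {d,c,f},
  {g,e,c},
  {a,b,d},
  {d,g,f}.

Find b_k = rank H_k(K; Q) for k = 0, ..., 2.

b_0 = 1, b_1 = 2, b_2 = 1.

Order the vertices as a < b < c < d < e < f < g. Listing each simplex with vertices in this order, K has dimension 2 with simplices:

  0-simplices (7): a, b, c, d, e, f, g
  1-simplices (21): ab, ac, ad, ae, af, ag, bc, bd, be, bf, bg, cd, ce, cf, cg, de, df, dg, ef, eg, fg
  2-simplices (14): abd, abg, acf, acg, ade, aef, bcd, bce, bef, bfg, cdf, ceg, deg, dfg

Hence C_0 ≅ Z^7, C_1 ≅ Z^21, C_2 ≅ Z^14.

The boundary map ∂_1: C_1 → C_0 maps an edge to its endpoints' difference, ∂[p,q] = q − p. For instance
  ∂ac = c − a.
The 7×21 boundary matrix has rank 6 and Smith normal form diag(1,1,1,1,1,1).

Boundary ∂_2: C_2 → C_1 sends each 2-simplex [p,q,r] to [q,r] − [p,r] + [p,q]. For instance
  ∂ceg = eg − cg + ce,
  ∂cdf = df − cf + cd.
The 21×14 boundary matrix has rank 13 and Smith normal form diag(1,1,1,1,1,1,1,1,1,1,1,1,1).

Now H_k = ker ∂_k / im ∂_{k+1}, so:

  H_0: rank C_0 − rank ∂_1 = 7 − 6 = 1, and the invariant factors of ∂_1 are all 1, so H_0 = Z.
  H_1: rank ker ∂_1 − rank ∂_2 = (21 − 6) − 13 = 2, and the invariant factors of ∂_2 are all 1, so H_1 = Z^2.
  H_2: rank ker ∂_2 − rank ∂_3 = (14 − 13) − 0 = 1, and there is no ∂_3, so H_2 = Z.

As a check, the Euler characteristic is 7 − 21 + 14 = 0, which agrees with 1 − 2 + 1 = 0.
(K is a triangulation of the torus T^2.)

Hence the Betti numbers are b_0 = 1, b_1 = 2, b_2 = 1.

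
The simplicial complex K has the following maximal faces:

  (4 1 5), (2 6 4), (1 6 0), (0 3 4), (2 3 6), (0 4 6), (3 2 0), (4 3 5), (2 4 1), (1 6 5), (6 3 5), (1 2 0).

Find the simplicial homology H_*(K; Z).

H_0 = Z,  H_1 = Z/2Z,  H_2 = 0.

Take the total order 0 < 1 < 2 < 3 < 4 < 5 < 6 on the vertex set. Then K (dimension 2) consists of the simplices:

  0-simplices (7): [0], [1], [2], [3], [4], [5], [6]
  1-simplices (18): [0,1], [0,2], [0,3], [0,4], [0,6], [1,2], [1,4], [1,5], [1,6], [2,3], [2,4], [2,6], [3,4], [3,5], [3,6], [4,5], [4,6], [5,6]
  2-simplices (12): [0,1,2], [0,1,6], [0,2,3], [0,3,4], [0,4,6], [1,2,4], [1,4,5], [1,5,6], [2,3,6], [2,4,6], [3,4,5], [3,5,6]

Hence C_0 ≅ Z^7, C_1 ≅ Z^18, C_2 ≅ Z^12.

∂_1: C_1 → C_0 sends each edge [p,q] (with p < q) to q − p. For instance
  ∂[3,6] = [6] − [3].
The 7×18 boundary matrix has rank 6 and Smith normal form diag(1,1,1,1,1,1).

∂_2: C_2 → C_1 maps a triangle to the signed sum of its edges. For instance
  ∂[1,4,5] = [4,5] − [1,5] + [1,4],
  ∂[2,4,6] = [4,6] − [2,6] + [2,4].
The resulting 18×12 matrix has rank 12, and its Smith normal form has invariant factors (1,1,1,1,1,1,1,1,1,1,1,2).

Computing H_k = (kernel of ∂_k) / (image of ∂_{k+1}):

  H_0: rank C_0 − rank ∂_1 = 7 − 6 = 1, and the invariant factors of ∂_1 are all 1, so H_0 ≅ Z.
  H_1: rank ker ∂_1 − rank ∂_2 = (18 − 6) − 12 = 0, and ∂_2 has invariant factor 2 > 1, so H_1 ≅ Z/2Z.
  H_2: rank ker ∂_2 − rank ∂_3 = (12 − 12) − 0 = 0, and there is no ∂_3, so H_2 ≅ 0.

(K is a triangulation of the real projective plane RP^2.)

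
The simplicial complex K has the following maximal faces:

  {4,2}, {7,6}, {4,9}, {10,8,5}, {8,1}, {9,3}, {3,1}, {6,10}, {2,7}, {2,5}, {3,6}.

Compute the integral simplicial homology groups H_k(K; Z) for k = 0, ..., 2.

H_0 = Z,  H_1 = Z^3,  H_2 = 0.

Order the vertices as 1 < 2 < 3 < 4 < 5 < 6 < 7 < 8 < 9 < 10. Listing each simplex with vertices in this order, K has dimension 2 with simplices:

  0-simplices (10): [1], [2], [3], [4], [5], [6], [7], [8], [9], [10]
  1-simplices (13): [1,3], [1,8], [2,4], [2,5], [2,7], [3,6], [3,9], [4,9], [5,8], [5,10], [6,7], [6,10], [8,10]
  2-simplices (1): [5,8,10]

giving chain groups C_0 ≅ Z^10, C_1 ≅ Z^13, C_2 ≅ Z^1.

The boundary map ∂_1: C_1 → C_0 is given by ∂[p,q] = [q] − [p].
The resulting 10×13 matrix has rank 9, and its Smith normal form has invariant factors (1,1,1,1,1,1,1,1,1).

The boundary map ∂_2: C_2 → C_1 sends each 2-simplex [p,q,r] to [q,r] − [p,r] + [p,q]. For instance
  ∂[5,8,10] = [8,10] − [5,10] + [5,8].
As a 13×1 matrix over Z this has rank 1, with invariant factors (1).

From H_k ≅ ker(∂_k) / im(∂_{k+1}) we obtain:

  H_0: rank C_0 − rank ∂_1 = 10 − 9 = 1, and the invariant factors of ∂_1 are all 1, so H_0 ≅ Z.
  H_1: rank ker ∂_1 − rank ∂_2 = (13 − 9) − 1 = 3, and the invariant factors of ∂_2 are all 1, so H_1 ≅ Z^3.
  H_2: rank ker ∂_2 − rank ∂_3 = (1 − 1) − 0 = 0, and there is no ∂_3, so H_2 ≅ 0.

As a check, the Euler characteristic is 10 − 13 + 1 = -2, which agrees with 1 − 3 + 0 = -2.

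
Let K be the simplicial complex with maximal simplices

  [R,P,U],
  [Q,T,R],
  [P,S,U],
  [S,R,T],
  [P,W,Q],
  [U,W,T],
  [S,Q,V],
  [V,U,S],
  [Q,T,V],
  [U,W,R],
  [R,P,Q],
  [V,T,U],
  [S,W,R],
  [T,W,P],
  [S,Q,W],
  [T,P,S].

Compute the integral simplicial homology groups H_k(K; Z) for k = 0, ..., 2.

Fix the vertex order P < Q < R < S < T < U < V < W and write every simplex with vertices in increasing order. Then dim K = 2 and the simplices of K are:

  0-simplices (8): P, Q, R, S, T, U, V, W
  1-simplices (24): PQ, PR, PS, PT, PU, PW, QR, QS, QT, QV, QW, RS, RT, RU, RW, ST, SU, SV, SW, TU, TV, TW, UV, UW
  2-simplices (16): PQR, PQW, PRU, PST, PSU, PTW, QRT, QSV, QSW, QTV, RST, RSW, RUW, SUV, TUV, TUW

Hence C_0 ≅ Z^8, C_1 ≅ Z^24, C_2 ≅ Z^16.

Boundary ∂_1: C_1 → C_0 maps an edge to its endpoints' difference, ∂[p,q] = q − p. For instance
  ∂QW = W − Q.
As a 8×24 matrix over Z this has rank 7, with invariant factors (1,1,1,1,1,1,1).

The boundary map ∂_2: C_2 → C_1 maps a triangle to the signed sum of its edges. For instance
  ∂PST = ST − PT + PS,
  ∂TUW = UW − TW + TU.
This gives a 24×16 integer matrix of rank 15; reducing to Smith normal form yields diagonal entries (1,1,1,1,1,1,1,1,1,1,1,1,1,1,1).

Reading off H_k = ker ∂_k / im ∂_{k+1}:

  H_0: rank C_0 − rank ∂_1 = 8 − 7 = 1, and the invariant factors of ∂_1 are all 1, so H_0 ≅ Z.
  H_1: rank ker ∂_1 − rank ∂_2 = (24 − 7) − 15 = 2, and the invariant factors of ∂_2 are all 1, so H_1 ≅ Z^2.
  H_2: rank ker ∂_2 − rank ∂_3 = (16 − 15) − 0 = 1, and there is no ∂_3, so H_2 ≅ Z.

H_0 ≅ Z,  H_1 ≅ Z^2,  H_2 ≅ Z.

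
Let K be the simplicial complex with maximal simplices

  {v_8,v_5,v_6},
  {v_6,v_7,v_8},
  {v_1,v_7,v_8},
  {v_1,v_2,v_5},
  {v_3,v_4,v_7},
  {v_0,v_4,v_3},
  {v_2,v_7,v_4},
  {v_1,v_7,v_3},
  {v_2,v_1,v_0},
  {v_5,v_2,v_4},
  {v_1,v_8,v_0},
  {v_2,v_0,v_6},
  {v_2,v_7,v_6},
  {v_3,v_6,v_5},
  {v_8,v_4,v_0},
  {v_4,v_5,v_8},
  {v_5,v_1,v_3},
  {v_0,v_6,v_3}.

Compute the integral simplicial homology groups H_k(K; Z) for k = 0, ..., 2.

H_0 ≅ Z,  H_1 ≅ Z^2,  H_2 ≅ Z.

We work with the vertex ordering v_0 < v_1 < v_2 < v_3 < v_4 < v_5 < v_6 < v_7 < v_8. The simplices of K, each written with vertices in increasing order, are:

  0-simplices (9): [v_0], [v_1], [v_2], [v_3], [v_4], [v_5], [v_6], [v_7], [v_8]
  1-simplices (27): (27 of them)
  2-simplices (18): (18 of them)

giving chain groups C_0 ≅ Z^9, C_1 ≅ Z^27, C_2 ≅ Z^18.

∂_1: C_1 → C_0 is given by ∂[p,q] = [q] − [p].
The resulting 9×27 matrix has rank 8, and its Smith normal form has invariant factors (1,1,1,1,1,1,1,1).

The boundary map ∂_2: C_2 → C_1 acts by ∂[p,q,r] = [q,r] − [p,r] + [p,q]. For instance
  ∂[v_2,v_4,v_7] = [v_4,v_7] − [v_2,v_7] + [v_2,v_4],
  ∂[v_1,v_7,v_8] = [v_7,v_8] − [v_1,v_8] + [v_1,v_7].
The resulting 27×18 matrix has rank 17, and its Smith normal form has invariant factors (1,1,1,1,1,1,1,1,1,1,1,1,1,1,1,1,1).

From H_k ≅ ker(∂_k) / im(∂_{k+1}) we obtain:

  H_0: rank C_0 − rank ∂_1 = 9 − 8 = 1, and the invariant factors of ∂_1 are all 1, so H_0 = Z.
  H_1: rank ker ∂_1 − rank ∂_2 = (27 − 8) − 17 = 2, and the invariant factors of ∂_2 are all 1, so H_1 = Z^2.
  H_2: rank ker ∂_2 − rank ∂_3 = (18 − 17) − 0 = 1, and there is no ∂_3, so H_2 = Z.

As a check, the Euler characteristic is 9 − 27 + 18 = 0, which agrees with 1 − 2 + 1 = 0.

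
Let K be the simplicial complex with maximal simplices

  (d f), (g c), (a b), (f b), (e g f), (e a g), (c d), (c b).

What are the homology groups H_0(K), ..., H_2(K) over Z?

Fix the vertex order a < b < c < d < e < f < g and write every simplex with vertices in increasing order. Then dim K = 2 and the simplices of K are:

  0-simplices (7): a, b, c, d, e, f, g
  1-simplices (11): ab, ae, ag, bc, bf, cd, cg, df, ef, eg, fg
  2-simplices (2): aeg, efg

so the chain groups are C_0 ≅ Z^7, C_1 ≅ Z^11, C_2 ≅ Z^2.

Boundary ∂_1: C_1 → C_0 is given by ∂[p,q] = [q] − [p].
This gives a 7×11 integer matrix of rank 6; reducing to Smith normal form yields diagonal entries (1,1,1,1,1,1).

Boundary ∂_2: C_2 → C_1 maps a triangle to the signed sum of its edges. For instance
  ∂aeg = eg − ag + ae,
  ∂efg = fg − eg + ef.
The 11×2 boundary matrix has rank 2 and Smith normal form diag(1,1).

Now H_k = ker ∂_k / im ∂_{k+1}, so:

  H_0: rank C_0 − rank ∂_1 = 7 − 6 = 1, and the invariant factors of ∂_1 are all 1, so H_0 = Z.
  H_1: rank ker ∂_1 − rank ∂_2 = (11 − 6) − 2 = 3, and the invariant factors of ∂_2 are all 1, so H_1 = Z^3.
  H_2: rank ker ∂_2 − rank ∂_3 = (2 − 2) − 0 = 0, and there is no ∂_3, so H_2 = 0.

H_0 ≅ Z,  H_1 ≅ Z^3,  H_2 = 0.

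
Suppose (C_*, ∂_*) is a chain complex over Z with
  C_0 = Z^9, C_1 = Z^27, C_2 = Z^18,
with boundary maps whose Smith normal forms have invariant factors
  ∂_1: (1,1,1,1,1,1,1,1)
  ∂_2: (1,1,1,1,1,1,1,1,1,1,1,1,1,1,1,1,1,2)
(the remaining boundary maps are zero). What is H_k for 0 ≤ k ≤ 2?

H_0: b_0 = 9 − 0 − 8 = 1; torsion from ∂_1 factors > 1: none. So H_0 = Z.
H_1: b_1 = 27 − 8 − 18 = 1; torsion from ∂_2 factors > 1: [2]. So H_1 = Z ⊕ Z/2.
H_2: b_2 = 18 − 18 − 0 = 0; torsion from ∂_3 factors > 1: none. So H_2 = 0.

H_0 = Z,  H_1 = Z ⊕ Z/2,  H_2 = 0.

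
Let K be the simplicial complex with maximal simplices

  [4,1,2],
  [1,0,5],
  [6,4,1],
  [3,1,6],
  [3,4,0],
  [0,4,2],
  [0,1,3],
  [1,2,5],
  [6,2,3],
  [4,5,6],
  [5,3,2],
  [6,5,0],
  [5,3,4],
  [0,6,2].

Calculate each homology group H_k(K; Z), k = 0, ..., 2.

We work with the vertex ordering 0 < 1 < 2 < 3 < 4 < 5 < 6. The simplices of K, each written with vertices in increasing order, are:

  0-simplices (7): [0], [1], [2], [3], [4], [5], [6]
  1-simplices (21): [0,1], [0,2], [0,3], [0,4], [0,5], [0,6], [1,2], [1,3], [1,4], [1,5], [1,6], [2,3], [2,4], [2,5], [2,6], [3,4], [3,5], [3,6], [4,5], [4,6], [5,6]
  2-simplices (14): [0,1,3], [0,1,5], [0,2,4], [0,2,6], [0,3,4], [0,5,6], [1,2,4], [1,2,5], [1,3,6], [1,4,6], [2,3,5], [2,3,6], [3,4,5], [4,5,6]

giving chain groups C_0 ≅ Z^7, C_1 ≅ Z^21, C_2 ≅ Z^14.

The boundary map ∂_1: C_1 → C_0 maps an edge to its endpoints' difference, ∂[p,q] = q − p. For instance
  ∂[1,5] = [5] − [1].
As a 7×21 matrix over Z this has rank 6, with invariant factors (1,1,1,1,1,1).

The boundary map ∂_2: C_2 → C_1 sends each 2-simplex [p,q,r] to [q,r] − [p,r] + [p,q]. For instance
  ∂[0,2,4] = [2,4] − [0,4] + [0,2],
  ∂[1,2,5] = [2,5] − [1,5] + [1,2].
As a 21×14 matrix over Z this has rank 13, with invariant factors (1,1,1,1,1,1,1,1,1,1,1,1,1).

Reading off H_k = ker ∂_k / im ∂_{k+1}:

  H_0: rank C_0 − rank ∂_1 = 7 − 6 = 1, and the invariant factors of ∂_1 are all 1, so H_0 ≅ Z.
  H_1: rank ker ∂_1 − rank ∂_2 = (21 − 6) − 13 = 2, and the invariant factors of ∂_2 are all 1, so H_1 ≅ Z^2.
  H_2: rank ker ∂_2 − rank ∂_3 = (14 − 13) − 0 = 1, and there is no ∂_3, so H_2 ≅ Z.

(K is a triangulation of the torus T^2.)

H_0 ≅ Z,  H_1 ≅ Z^2,  H_2 ≅ Z.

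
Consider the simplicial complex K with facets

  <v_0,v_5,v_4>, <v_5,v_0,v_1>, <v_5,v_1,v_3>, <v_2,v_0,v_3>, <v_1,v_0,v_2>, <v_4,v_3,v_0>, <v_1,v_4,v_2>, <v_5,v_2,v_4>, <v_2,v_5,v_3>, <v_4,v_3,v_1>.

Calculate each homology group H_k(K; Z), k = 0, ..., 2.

We work with the vertex ordering v_0 < v_1 < v_2 < v_3 < v_4 < v_5. The simplices of K, each written with vertices in increasing order, are:

  0-simplices (6): [v_0], [v_1], [v_2], [v_3], [v_4], [v_5]
  1-simplices (15): (15 of them)
  2-simplices (10): [v_0,v_1,v_2], [v_0,v_1,v_5], [v_0,v_2,v_3], [v_0,v_3,v_4], [v_0,v_4,v_5], [v_1,v_2,v_4], [v_1,v_3,v_4], [v_1,v_3,v_5], [v_2,v_3,v_5], [v_2,v_4,v_5]

giving chain groups C_0 ≅ Z^6, C_1 ≅ Z^15, C_2 ≅ Z^10.

Boundary ∂_1: C_1 → C_0 is given by ∂[p,q] = [q] − [p]. For instance
  ∂[v_1,v_2] = [v_2] − [v_1].
This gives a 6×15 integer matrix of rank 5; reducing to Smith normal form yields diagonal entries (1,1,1,1,1).

Boundary ∂_2: C_2 → C_1 acts by ∂[p,q,r] = [q,r] − [p,r] + [p,q]. For instance
  ∂[v_0,v_2,v_3] = [v_2,v_3] − [v_0,v_3] + [v_0,v_2],
  ∂[v_0,v_1,v_2] = [v_1,v_2] − [v_0,v_2] + [v_0,v_1].
As a 15×10 matrix over Z this has rank 10, with invariant factors (1,1,1,1,1,1,1,1,1,2).

From H_k ≅ ker(∂_k) / im(∂_{k+1}) we obtain:

  H_0: rank C_0 − rank ∂_1 = 6 − 5 = 1, and the invariant factors of ∂_1 are all 1, so H_0 = Z.
  H_1: rank ker ∂_1 − rank ∂_2 = (15 − 5) − 10 = 0, and ∂_2 has invariant factor 2 > 1, so H_1 = Z/2.
  H_2: rank ker ∂_2 − rank ∂_3 = (10 − 10) − 0 = 0, and there is no ∂_3, so H_2 = 0.

H_0 ≅ Z,  H_1 ≅ Z/2,  H_2 = 0.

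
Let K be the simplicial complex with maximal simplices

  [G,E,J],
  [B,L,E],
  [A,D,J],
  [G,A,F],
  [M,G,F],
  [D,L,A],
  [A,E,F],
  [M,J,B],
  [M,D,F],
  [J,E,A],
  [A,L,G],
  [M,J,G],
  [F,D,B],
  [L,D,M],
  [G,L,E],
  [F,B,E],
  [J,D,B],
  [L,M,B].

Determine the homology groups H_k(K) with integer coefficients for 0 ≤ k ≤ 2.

We work with the vertex ordering A < B < D < E < F < G < J < L < M. The simplices of K, each written with vertices in increasing order, are:

  0-simplices (9): A, B, D, E, F, G, J, L, M
  1-simplices (27): AD, AE, AF, AG, AJ, AL, BD, BE, BF, BJ, BL, BM, DF, DJ, DL, DM, EF, EG, EJ, EL, FG, FM, GJ, GL, GM, JM, LM
  2-simplices (18): ADJ, ADL, AEF, AEJ, AFG, AGL, BDF, BDJ, BEF, BEL, BJM, BLM, DFM, DLM, EGJ, EGL, FGM, GJM

Hence C_0 ≅ Z^9, C_1 ≅ Z^27, C_2 ≅ Z^18.

The boundary map ∂_1: C_1 → C_0 maps an edge to its endpoints' difference, ∂[p,q] = q − p. For instance
  ∂EF = F − E.
This gives a 9×27 integer matrix of rank 8; reducing to Smith normal form yields diagonal entries (1,1,1,1,1,1,1,1).

The boundary map ∂_2: C_2 → C_1 maps a triangle to the signed sum of its edges. For instance
  ∂DFM = FM − DM + DF,
  ∂ADL = DL − AL + AD.
As a 27×18 matrix over Z this has rank 18, with invariant factors (1,1,1,1,1,1,1,1,1,1,1,1,1,1,1,1,1,2).

Reading off H_k = ker ∂_k / im ∂_{k+1}:

  H_0: rank C_0 − rank ∂_1 = 9 − 8 = 1, and the invariant factors of ∂_1 are all 1, so H_0 = Z.
  H_1: rank ker ∂_1 − rank ∂_2 = (27 − 8) − 18 = 1, and ∂_2 has invariant factor 2 > 1, so H_1 = Z ⊕ Z/2Z.
  H_2: rank ker ∂_2 − rank ∂_3 = (18 − 18) − 0 = 0, and there is no ∂_3, so H_2 = 0.

As a check, the Euler characteristic is 9 − 27 + 18 = 0, which agrees with 1 − 1 + 0 = 0.
(K is a triangulation of the Klein bottle.)

H_0 ≅ Z,  H_1 ≅ Z ⊕ Z/2Z,  H_2 = 0.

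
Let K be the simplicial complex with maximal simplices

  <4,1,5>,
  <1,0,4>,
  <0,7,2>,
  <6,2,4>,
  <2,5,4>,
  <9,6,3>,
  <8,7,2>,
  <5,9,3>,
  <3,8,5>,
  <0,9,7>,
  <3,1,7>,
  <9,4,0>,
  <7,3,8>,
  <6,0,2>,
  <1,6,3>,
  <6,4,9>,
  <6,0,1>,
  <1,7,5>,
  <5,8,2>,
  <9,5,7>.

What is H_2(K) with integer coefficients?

Fix the vertex order 0 < 1 < 2 < 3 < 4 < 5 < 6 < 7 < 8 < 9 and write every simplex with vertices in increasing order. Then dim K = 2 and the simplices of K are:

  0-simplices (10): [0], [1], [2], [3], [4], [5], [6], [7], [8], [9]
  1-simplices (30): (30 of them)
  2-simplices (20): (20 of them)

Hence C_0 ≅ Z^10, C_1 ≅ Z^30, C_2 ≅ Z^20.

Boundary ∂_1: C_1 → C_0 sends each edge [p,q] (with p < q) to q − p. For instance
  ∂[7,8] = [8] − [7].
The resulting 10×30 matrix has rank 9, and its Smith normal form has invariant factors (1,1,1,1,1,1,1,1,1).

Boundary ∂_2: C_2 → C_1 maps a triangle to the signed sum of its edges. For instance
  ∂[2,5,8] = [5,8] − [2,8] + [2,5],
  ∂[2,4,6] = [4,6] − [2,6] + [2,4].
The 30×20 boundary matrix has rank 20 and Smith normal form diag(1,1,1,1,1,1,1,1,1,1,1,1,1,1,1,1,1,1,1,2).

Computing H_k = (kernel of ∂_k) / (image of ∂_{k+1}):

  H_2: rank ker ∂_2 − rank ∂_3 = (20 − 20) − 0 = 0, and there is no ∂_3, so H_2 = 0.

H_2 = 0.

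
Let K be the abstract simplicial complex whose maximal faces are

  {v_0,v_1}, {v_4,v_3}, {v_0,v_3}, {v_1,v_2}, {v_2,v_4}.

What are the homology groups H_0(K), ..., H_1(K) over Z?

H_0 = Z,  H_1 = Z.

We work with the vertex ordering v_0 < v_1 < v_2 < v_3 < v_4. The simplices of K, each written with vertices in increasing order, are:

  0-simplices (5): [v_0], [v_1], [v_2], [v_3], [v_4]
  1-simplices (5): [v_0,v_1], [v_0,v_3], [v_1,v_2], [v_2,v_4], [v_3,v_4]

Hence C_0 ≅ Z^5, C_1 ≅ Z^5.

∂_1: C_1 → C_0 sends each edge [p,q] (with p < q) to q − p.
This gives a 5×5 integer matrix of rank 4; reducing to Smith normal form yields diagonal entries (1,1,1,1).

Now H_k = ker ∂_k / im ∂_{k+1}, so:

  H_0: rank C_0 − rank ∂_1 = 5 − 4 = 1, and the invariant factors of ∂_1 are all 1, so H_0 = Z.
  H_1: rank ker ∂_1 − rank ∂_2 = (5 − 4) − 0 = 1, and there is no ∂_2, so H_1 = Z.

As a check, the Euler characteristic is 5 − 5 = 0, which agrees with 1 − 1 = 0.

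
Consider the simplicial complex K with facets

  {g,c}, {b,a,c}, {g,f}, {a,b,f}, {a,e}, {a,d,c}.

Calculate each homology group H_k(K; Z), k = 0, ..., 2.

We work with the vertex ordering a < b < c < d < e < f < g. The simplices of K, each written with vertices in increasing order, are:

  0-simplices (7): a, b, c, d, e, f, g
  1-simplices (10): ab, ac, ad, ae, af, bc, bf, cd, cg, fg
  2-simplices (3): abc, abf, acd

Hence C_0 ≅ Z^7, C_1 ≅ Z^10, C_2 ≅ Z^3.

∂_1: C_1 → C_0 is given by ∂[p,q] = [q] − [p]. For instance
  ∂fg = g − f.
As a 7×10 matrix over Z this has rank 6, with invariant factors (1,1,1,1,1,1).

Boundary ∂_2: C_2 → C_1 maps a triangle to the signed sum of its edges. For instance
  ∂abc = bc − ac + ab,
  ∂acd = cd − ad + ac.
This gives a 10×3 integer matrix of rank 3; reducing to Smith normal form yields diagonal entries (1,1,1).

Reading off H_k = ker ∂_k / im ∂_{k+1}:

  H_0: rank C_0 − rank ∂_1 = 7 − 6 = 1, and the invariant factors of ∂_1 are all 1, so H_0 = Z.
  H_1: rank ker ∂_1 − rank ∂_2 = (10 − 6) − 3 = 1, and the invariant factors of ∂_2 are all 1, so H_1 = Z.
  H_2: rank ker ∂_2 − rank ∂_3 = (3 − 3) − 0 = 0, and there is no ∂_3, so H_2 = 0.

As a check, the Euler characteristic is 7 − 10 + 3 = 0, which agrees with 1 − 1 + 0 = 0.

H_0 = Z,  H_1 = Z,  H_2 = 0.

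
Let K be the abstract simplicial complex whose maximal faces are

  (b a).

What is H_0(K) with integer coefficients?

Fix the vertex order a < b and write every simplex with vertices in increasing order. Then dim K = 1 and the simplices of K are:

  0-simplices (2): a, b
  1-simplices (1): ab

Hence C_0 ≅ Z^2, C_1 ≅ Z^1.

The boundary map ∂_1: C_1 → C_0 is given by ∂[p,q] = [q] − [p]. For instance
  ∂ab = b − a.
The resulting 2×1 matrix has rank 1, and its Smith normal form has invariant factors (1).

Computing H_k = (kernel of ∂_k) / (image of ∂_{k+1}):

  H_0: rank C_0 − rank ∂_1 = 2 − 1 = 1, and the invariant factors of ∂_1 are all 1, so H_0 = Z.

H_0 ≅ Z.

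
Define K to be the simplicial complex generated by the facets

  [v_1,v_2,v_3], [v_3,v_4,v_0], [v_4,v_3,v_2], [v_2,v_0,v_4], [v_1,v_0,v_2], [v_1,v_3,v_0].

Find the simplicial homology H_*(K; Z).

H_0 = Z,  H_1 = 0,  H_2 = Z.

Fix the vertex order v_0 < v_1 < v_2 < v_3 < v_4 and write every simplex with vertices in increasing order. Then dim K = 2 and the simplices of K are:

  0-simplices (5): [v_0], [v_1], [v_2], [v_3], [v_4]
  1-simplices (9): [v_0,v_1], [v_0,v_2], [v_0,v_3], [v_0,v_4], [v_1,v_2], [v_1,v_3], [v_2,v_3], [v_2,v_4], [v_3,v_4]
  2-simplices (6): [v_0,v_1,v_2], [v_0,v_1,v_3], [v_0,v_2,v_4], [v_0,v_3,v_4], [v_1,v_2,v_3], [v_2,v_3,v_4]

giving chain groups C_0 ≅ Z^5, C_1 ≅ Z^9, C_2 ≅ Z^6.

Boundary ∂_1: C_1 → C_0 is given by ∂[p,q] = [q] − [p]. For instance
  ∂[v_0,v_3] = [v_3] − [v_0].
The resulting 5×9 matrix has rank 4, and its Smith normal form has invariant factors (1,1,1,1).

The boundary map ∂_2: C_2 → C_1 acts by ∂[p,q,r] = [q,r] − [p,r] + [p,q]. For instance
  ∂[v_0,v_2,v_4] = [v_2,v_4] − [v_0,v_4] + [v_0,v_2],
  ∂[v_0,v_3,v_4] = [v_3,v_4] − [v_0,v_4] + [v_0,v_3].
The 9×6 boundary matrix has rank 5 and Smith normal form diag(1,1,1,1,1).

Reading off H_k = ker ∂_k / im ∂_{k+1}:

  H_0: rank C_0 − rank ∂_1 = 5 − 4 = 1, and the invariant factors of ∂_1 are all 1, so H_0 = Z.
  H_1: rank ker ∂_1 − rank ∂_2 = (9 − 4) − 5 = 0, and the invariant factors of ∂_2 are all 1, so H_1 = 0.
  H_2: rank ker ∂_2 − rank ∂_3 = (6 − 5) − 0 = 1, and there is no ∂_3, so H_2 = Z.

As a check, the Euler characteristic is 5 − 9 + 6 = 2, which agrees with 1 − 0 + 1 = 2.
(K is a triangulation of the 2-sphere S^2.)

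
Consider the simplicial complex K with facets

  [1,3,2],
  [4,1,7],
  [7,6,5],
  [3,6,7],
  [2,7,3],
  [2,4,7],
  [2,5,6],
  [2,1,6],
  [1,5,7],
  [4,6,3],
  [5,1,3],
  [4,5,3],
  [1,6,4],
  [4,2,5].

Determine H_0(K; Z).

We work with the vertex ordering 1 < 2 < 3 < 4 < 5 < 6 < 7. The simplices of K, each written with vertices in increasing order, are:

  0-simplices (7): [1], [2], [3], [4], [5], [6], [7]
  1-simplices (21): [1,2], [1,3], [1,4], [1,5], [1,6], [1,7], [2,3], [2,4], [2,5], [2,6], [2,7], [3,4], [3,5], [3,6], [3,7], [4,5], [4,6], [4,7], [5,6], [5,7], [6,7]
  2-simplices (14): [1,2,3], [1,2,6], [1,3,5], [1,4,6], [1,4,7], [1,5,7], [2,3,7], [2,4,5], [2,4,7], [2,5,6], [3,4,5], [3,4,6], [3,6,7], [5,6,7]

Hence C_0 ≅ Z^7, C_1 ≅ Z^21, C_2 ≅ Z^14.

∂_1: C_1 → C_0 maps an edge to its endpoints' difference, ∂[p,q] = q − p. For instance
  ∂[2,6] = [6] − [2].
This gives a 7×21 integer matrix of rank 6; reducing to Smith normal form yields diagonal entries (1,1,1,1,1,1).

Boundary ∂_2: C_2 → C_1 sends each 2-simplex [p,q,r] to [q,r] − [p,r] + [p,q]. For instance
  ∂[2,5,6] = [5,6] − [2,6] + [2,5],
  ∂[3,4,5] = [4,5] − [3,5] + [3,4].
This gives a 21×14 integer matrix of rank 13; reducing to Smith normal form yields diagonal entries (1,1,1,1,1,1,1,1,1,1,1,1,1).

Now H_k = ker ∂_k / im ∂_{k+1}, so:

  H_0: rank C_0 − rank ∂_1 = 7 − 6 = 1, and the invariant factors of ∂_1 are all 1, so H_0 ≅ Z.

H_0 = Z.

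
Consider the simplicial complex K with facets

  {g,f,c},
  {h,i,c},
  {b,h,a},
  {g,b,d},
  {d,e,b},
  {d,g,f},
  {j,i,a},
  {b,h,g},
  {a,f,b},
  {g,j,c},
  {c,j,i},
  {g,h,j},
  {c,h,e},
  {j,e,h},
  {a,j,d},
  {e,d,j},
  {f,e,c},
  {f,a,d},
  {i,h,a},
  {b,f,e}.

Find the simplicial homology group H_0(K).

H_0 ≅ Z.

Fix the vertex order a < b < c < d < e < f < g < h < i < j and write every simplex with vertices in increasing order. Then dim K = 2 and the simplices of K are:

  0-simplices (10): a, b, c, d, e, f, g, h, i, j
  1-simplices (30): ab, ad, af, ah, ai, aj, bd, be, bf, bg, bh, ce, cf, cg, ch, ci, cj, de, df, dg, dj, ef, eh, ej, fg, gh, gj, hi, hj, ij
  2-simplices (20): abf, abh, adf, adj, ahi, aij, bde, bdg, bef, bgh, cef, ceh, cfg, cgj, chi, cij, dej, dfg, ehj, ghj

so the chain groups are C_0 ≅ Z^10, C_1 ≅ Z^30, C_2 ≅ Z^20.

The boundary map ∂_1: C_1 → C_0 maps an edge to its endpoints' difference, ∂[p,q] = q − p.
The 10×30 boundary matrix has rank 9 and Smith normal form diag(1,1,1,1,1,1,1,1,1).

Boundary ∂_2: C_2 → C_1 sends each 2-simplex [p,q,r] to [q,r] − [p,r] + [p,q]. For instance
  ∂cfg = fg − cg + cf,
  ∂abh = bh − ah + ab.
This gives a 30×20 integer matrix of rank 20; reducing to Smith normal form yields diagonal entries (1,1,1,1,1,1,1,1,1,1,1,1,1,1,1,1,1,1,1,2).

From H_k ≅ ker(∂_k) / im(∂_{k+1}) we obtain:

  H_0: rank C_0 − rank ∂_1 = 10 − 9 = 1, and the invariant factors of ∂_1 are all 1, so H_0 ≅ Z.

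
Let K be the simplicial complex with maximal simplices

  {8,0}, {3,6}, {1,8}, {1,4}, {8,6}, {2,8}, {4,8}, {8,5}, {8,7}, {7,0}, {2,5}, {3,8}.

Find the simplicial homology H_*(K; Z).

Order the vertices as 0 < 1 < 2 < 3 < 4 < 5 < 6 < 7 < 8. Listing each simplex with vertices in this order, K has dimension 1 with simplices:

  0-simplices (9): [0], [1], [2], [3], [4], [5], [6], [7], [8]
  1-simplices (12): [0,7], [0,8], [1,4], [1,8], [2,5], [2,8], [3,6], [3,8], [4,8], [5,8], [6,8], [7,8]

giving chain groups C_0 ≅ Z^9, C_1 ≅ Z^12.

The boundary map ∂_1: C_1 → C_0 maps an edge to its endpoints' difference, ∂[p,q] = q − p.
The 9×12 boundary matrix has rank 8 and Smith normal form diag(1,1,1,1,1,1,1,1).

From H_k ≅ ker(∂_k) / im(∂_{k+1}) we obtain:

  H_0: rank C_0 − rank ∂_1 = 9 − 8 = 1, and the invariant factors of ∂_1 are all 1, so H_0 = Z.
  H_1: rank ker ∂_1 − rank ∂_2 = (12 − 8) − 0 = 4, and there is no ∂_2, so H_1 = Z^4.

As a check, the Euler characteristic is 9 − 12 = -3, which agrees with 1 − 4 = -3.

H_0 = Z,  H_1 = Z^4.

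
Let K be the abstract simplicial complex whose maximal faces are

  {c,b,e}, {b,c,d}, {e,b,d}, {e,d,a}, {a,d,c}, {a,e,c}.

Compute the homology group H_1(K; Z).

H_1 ≅ 0.

K has 5 vertices, 9 edges, 6 triangles.
rank ∂_1 = 4, rank ∂_2 = 5 ⇒ b_1 = 9 − 4 − 5 = 0; all invariant factors of ∂_2 are 1 so no torsion. So H_1 = 0.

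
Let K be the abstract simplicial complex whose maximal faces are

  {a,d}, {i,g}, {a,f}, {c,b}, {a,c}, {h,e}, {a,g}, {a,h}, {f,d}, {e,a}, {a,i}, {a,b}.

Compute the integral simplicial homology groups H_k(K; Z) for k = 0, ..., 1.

H_0 ≅ Z,  H_1 ≅ Z^4.

Order the vertices as a < b < c < d < e < f < g < h < i. Listing each simplex with vertices in this order, K has dimension 1 with simplices:

  0-simplices (9): a, b, c, d, e, f, g, h, i
  1-simplices (12): ab, ac, ad, ae, af, ag, ah, ai, bc, df, eh, gi

giving chain groups C_0 ≅ Z^9, C_1 ≅ Z^12.

Boundary ∂_1: C_1 → C_0 maps an edge to its endpoints' difference, ∂[p,q] = q − p. For instance
  ∂ah = h − a.
The resulting 9×12 matrix has rank 8, and its Smith normal form has invariant factors (1,1,1,1,1,1,1,1).

From H_k ≅ ker(∂_k) / im(∂_{k+1}) we obtain:

  H_0: rank C_0 − rank ∂_1 = 9 − 8 = 1, and the invariant factors of ∂_1 are all 1, so H_0 = Z.
  H_1: rank ker ∂_1 − rank ∂_2 = (12 − 8) − 0 = 4, and there is no ∂_2, so H_1 = Z^4.

As a check, the Euler characteristic is 9 − 12 = -3, which agrees with 1 − 4 = -3.
(K is a triangulation of a wedge of 4 circles.)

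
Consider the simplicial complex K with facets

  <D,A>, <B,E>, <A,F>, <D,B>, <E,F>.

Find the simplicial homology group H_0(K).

H_0 = Z.

K has 5 vertices, 5 edges.
rank ∂_0 = 0, rank ∂_1 = 4 ⇒ b_0 = 5 − 0 − 4 = 1; all invariant factors of ∂_1 are 1 so no torsion. So H_0 = Z.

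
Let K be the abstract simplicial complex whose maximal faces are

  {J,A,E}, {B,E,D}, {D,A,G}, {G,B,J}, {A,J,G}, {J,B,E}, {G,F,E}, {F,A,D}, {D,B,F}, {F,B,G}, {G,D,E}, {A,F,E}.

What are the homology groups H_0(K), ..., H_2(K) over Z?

Fix the vertex order A < B < D < E < F < G < J and write every simplex with vertices in increasing order. Then dim K = 2 and the simplices of K are:

  0-simplices (7): A, B, D, E, F, G, J
  1-simplices (18): AD, AE, AF, AG, AJ, BD, BE, BF, BG, BJ, DE, DF, DG, EF, EG, EJ, FG, GJ
  2-simplices (12): ADF, ADG, AEF, AEJ, AGJ, BDE, BDF, BEJ, BFG, BGJ, DEG, EFG

so the chain groups are C_0 ≅ Z^7, C_1 ≅ Z^18, C_2 ≅ Z^12.

∂_1: C_1 → C_0 is given by ∂[p,q] = [q] − [p].
As a 7×18 matrix over Z this has rank 6, with invariant factors (1,1,1,1,1,1).

The boundary map ∂_2: C_2 → C_1 acts by ∂[p,q,r] = [q,r] − [p,r] + [p,q]. For instance
  ∂EFG = FG − EG + EF,
  ∂ADG = DG − AG + AD.
The resulting 18×12 matrix has rank 12, and its Smith normal form has invariant factors (1,1,1,1,1,1,1,1,1,1,1,2).

From H_k ≅ ker(∂_k) / im(∂_{k+1}) we obtain:

  H_0: rank C_0 − rank ∂_1 = 7 − 6 = 1, and the invariant factors of ∂_1 are all 1, so H_0 ≅ Z.
  H_1: rank ker ∂_1 − rank ∂_2 = (18 − 6) − 12 = 0, and ∂_2 has invariant factor 2 > 1, so H_1 ≅ Z/2.
  H_2: rank ker ∂_2 − rank ∂_3 = (12 − 12) − 0 = 0, and there is no ∂_3, so H_2 ≅ 0.

H_0 = Z,  H_1 = Z/2,  H_2 = 0.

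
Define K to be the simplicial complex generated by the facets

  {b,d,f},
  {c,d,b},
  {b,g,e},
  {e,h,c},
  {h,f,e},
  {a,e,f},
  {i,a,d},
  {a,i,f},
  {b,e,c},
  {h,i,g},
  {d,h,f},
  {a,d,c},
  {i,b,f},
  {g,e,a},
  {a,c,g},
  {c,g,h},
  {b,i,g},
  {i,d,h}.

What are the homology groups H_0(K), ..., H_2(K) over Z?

H_0 ≅ Z,  H_1 ≅ Z ⊕ Z/2Z,  H_2 = 0.

K has 9 vertices, 27 edges, 18 triangles.
rank ∂_0 = 0, rank ∂_1 = 8 ⇒ b_0 = 9 − 0 − 8 = 1; all invariant factors of ∂_1 are 1 so no torsion. So H_0 = Z.
rank ∂_1 = 8, rank ∂_2 = 18 ⇒ b_1 = 27 − 8 − 18 = 1; ∂_2 has invariant factor(s) [2] giving torsion. So H_1 = Z ⊕ Z/2Z.
rank ∂_2 = 18, rank ∂_3 = 0 ⇒ b_2 = 18 − 18 − 0 = 0. So H_2 = 0.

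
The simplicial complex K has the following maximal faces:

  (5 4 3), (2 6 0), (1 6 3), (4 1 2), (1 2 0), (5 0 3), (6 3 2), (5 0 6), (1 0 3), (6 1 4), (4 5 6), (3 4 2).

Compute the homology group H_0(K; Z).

Order the vertices as 0 < 1 < 2 < 3 < 4 < 5 < 6. Listing each simplex with vertices in this order, K has dimension 2 with simplices:

  0-simplices (7): [0], [1], [2], [3], [4], [5], [6]
  1-simplices (18): [0,1], [0,2], [0,3], [0,5], [0,6], [1,2], [1,3], [1,4], [1,6], [2,3], [2,4], [2,6], [3,4], [3,5], [3,6], [4,5], [4,6], [5,6]
  2-simplices (12): [0,1,2], [0,1,3], [0,2,6], [0,3,5], [0,5,6], [1,2,4], [1,3,6], [1,4,6], [2,3,4], [2,3,6], [3,4,5], [4,5,6]

so the chain groups are C_0 ≅ Z^7, C_1 ≅ Z^18, C_2 ≅ Z^12.

∂_1: C_1 → C_0 is given by ∂[p,q] = [q] − [p]. For instance
  ∂[2,4] = [4] − [2].
As a 7×18 matrix over Z this has rank 6, with invariant factors (1,1,1,1,1,1).

The boundary map ∂_2: C_2 → C_1 maps a triangle to the signed sum of its edges. For instance
  ∂[1,2,4] = [2,4] − [1,4] + [1,2],
  ∂[1,3,6] = [3,6] − [1,6] + [1,3].
This gives a 18×12 integer matrix of rank 12; reducing to Smith normal form yields diagonal entries (1,1,1,1,1,1,1,1,1,1,1,2).

Reading off H_k = ker ∂_k / im ∂_{k+1}:

  H_0: rank C_0 − rank ∂_1 = 7 − 6 = 1, and the invariant factors of ∂_1 are all 1, so H_0 = Z.

H_0 ≅ Z.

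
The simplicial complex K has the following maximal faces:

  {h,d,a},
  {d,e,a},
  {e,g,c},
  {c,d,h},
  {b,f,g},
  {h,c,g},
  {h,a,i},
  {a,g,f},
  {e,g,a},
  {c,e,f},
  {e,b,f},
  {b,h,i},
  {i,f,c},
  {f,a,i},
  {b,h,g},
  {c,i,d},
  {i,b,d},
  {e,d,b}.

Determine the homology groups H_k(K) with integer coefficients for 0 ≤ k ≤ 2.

H_0 ≅ Z,  H_1 ≅ Z ⊕ Z_2,  H_2 = 0.

Order the vertices as a < b < c < d < e < f < g < h < i. Listing each simplex with vertices in this order, K has dimension 2 with simplices:

  0-simplices (9): a, b, c, d, e, f, g, h, i
  1-simplices (27): ad, ae, af, ag, ah, ai, bd, be, bf, bg, bh, bi, cd, ce, cf, cg, ch, ci, de, dh, di, ef, eg, fg, fi, gh, hi
  2-simplices (18): ade, adh, aeg, afg, afi, ahi, bde, bdi, bef, bfg, bgh, bhi, cdh, cdi, cef, ceg, cfi, cgh

giving chain groups C_0 ≅ Z^9, C_1 ≅ Z^27, C_2 ≅ Z^18.

Boundary ∂_1: C_1 → C_0 sends each edge [p,q] (with p < q) to q − p. For instance
  ∂dh = h − d.
This gives a 9×27 integer matrix of rank 8; reducing to Smith normal form yields diagonal entries (1,1,1,1,1,1,1,1).

The boundary map ∂_2: C_2 → C_1 acts by ∂[p,q,r] = [q,r] − [p,r] + [p,q]. For instance
  ∂cef = ef − cf + ce,
  ∂aeg = eg − ag + ae.
The 27×18 boundary matrix has rank 18 and Smith normal form diag(1,1,1,1,1,1,1,1,1,1,1,1,1,1,1,1,1,2).

Computing H_k = (kernel of ∂_k) / (image of ∂_{k+1}):

  H_0: rank C_0 − rank ∂_1 = 9 − 8 = 1, and the invariant factors of ∂_1 are all 1, so H_0 = Z.
  H_1: rank ker ∂_1 − rank ∂_2 = (27 − 8) − 18 = 1, and ∂_2 has invariant factor 2 > 1, so H_1 = Z ⊕ Z_2.
  H_2: rank ker ∂_2 − rank ∂_3 = (18 − 18) − 0 = 0, and there is no ∂_3, so H_2 = 0.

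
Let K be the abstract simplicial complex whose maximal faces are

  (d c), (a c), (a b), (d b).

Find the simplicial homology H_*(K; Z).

We work with the vertex ordering a < b < c < d. The simplices of K, each written with vertices in increasing order, are:

  0-simplices (4): a, b, c, d
  1-simplices (4): ab, ac, bd, cd

Hence C_0 ≅ Z^4, C_1 ≅ Z^4.

∂_1: C_1 → C_0 is given by ∂[p,q] = [q] − [p].
As a 4×4 matrix over Z this has rank 3, with invariant factors (1,1,1).

Now H_k = ker ∂_k / im ∂_{k+1}, so:

  H_0: rank C_0 − rank ∂_1 = 4 − 3 = 1, and the invariant factors of ∂_1 are all 1, so H_0 ≅ Z.
  H_1: rank ker ∂_1 − rank ∂_2 = (4 − 3) − 0 = 1, and there is no ∂_2, so H_1 ≅ Z.

H_0 ≅ Z,  H_1 ≅ Z.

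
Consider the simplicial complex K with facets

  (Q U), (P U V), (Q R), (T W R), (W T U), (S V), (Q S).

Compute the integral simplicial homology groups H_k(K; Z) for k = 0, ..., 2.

H_0 = Z,  H_1 = Z^2,  H_2 = 0.

We work with the vertex ordering P < Q < R < S < T < U < V < W. The simplices of K, each written with vertices in increasing order, are:

  0-simplices (8): P, Q, R, S, T, U, V, W
  1-simplices (12): PU, PV, QR, QS, QU, RT, RW, SV, TU, TW, UV, UW
  2-simplices (3): PUV, RTW, TUW

giving chain groups C_0 ≅ Z^8, C_1 ≅ Z^12, C_2 ≅ Z^3.

∂_1: C_1 → C_0 maps an edge to its endpoints' difference, ∂[p,q] = q − p.
This gives a 8×12 integer matrix of rank 7; reducing to Smith normal form yields diagonal entries (1,1,1,1,1,1,1).

The boundary map ∂_2: C_2 → C_1 sends each 2-simplex [p,q,r] to [q,r] − [p,r] + [p,q]. For instance
  ∂RTW = TW − RW + RT,
  ∂TUW = UW − TW + TU.
As a 12×3 matrix over Z this has rank 3, with invariant factors (1,1,1).

Reading off H_k = ker ∂_k / im ∂_{k+1}:

  H_0: rank C_0 − rank ∂_1 = 8 − 7 = 1, and the invariant factors of ∂_1 are all 1, so H_0 = Z.
  H_1: rank ker ∂_1 − rank ∂_2 = (12 − 7) − 3 = 2, and the invariant factors of ∂_2 are all 1, so H_1 = Z^2.
  H_2: rank ker ∂_2 − rank ∂_3 = (3 − 3) − 0 = 0, and there is no ∂_3, so H_2 = 0.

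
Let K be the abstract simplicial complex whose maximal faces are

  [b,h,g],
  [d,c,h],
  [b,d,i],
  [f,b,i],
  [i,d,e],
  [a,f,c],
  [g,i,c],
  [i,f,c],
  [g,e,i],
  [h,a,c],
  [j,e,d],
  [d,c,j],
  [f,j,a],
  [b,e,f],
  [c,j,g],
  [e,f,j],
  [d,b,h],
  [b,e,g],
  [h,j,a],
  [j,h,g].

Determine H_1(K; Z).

H_1 ≅ Z ⊕ Z/2Z.

K has 10 vertices, 30 edges, 20 triangles.
rank ∂_1 = 9, rank ∂_2 = 20 ⇒ b_1 = 30 − 9 − 20 = 1; ∂_2 has invariant factor(s) [2] giving torsion. So H_1 = Z ⊕ Z/2Z.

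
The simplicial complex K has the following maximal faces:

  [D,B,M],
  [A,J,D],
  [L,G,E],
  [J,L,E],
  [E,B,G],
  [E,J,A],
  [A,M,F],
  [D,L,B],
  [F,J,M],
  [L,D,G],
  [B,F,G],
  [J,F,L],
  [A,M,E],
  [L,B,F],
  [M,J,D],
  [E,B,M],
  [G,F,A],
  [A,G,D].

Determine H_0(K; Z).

H_0 ≅ Z.

We work with the vertex ordering A < B < D < E < F < G < J < L < M. The simplices of K, each written with vertices in increasing order, are:

  0-simplices (9): A, B, D, E, F, G, J, L, M
  1-simplices (27): AD, AE, AF, AG, AJ, AM, BD, BE, BF, BG, BL, BM, DG, DJ, DL, DM, EG, EJ, EL, EM, FG, FJ, FL, FM, GL, JL, JM
  2-simplices (18): ADG, ADJ, AEJ, AEM, AFG, AFM, BDL, BDM, BEG, BEM, BFG, BFL, DGL, DJM, EGL, EJL, FJL, FJM

so the chain groups are C_0 ≅ Z^9, C_1 ≅ Z^27, C_2 ≅ Z^18.

∂_1: C_1 → C_0 is given by ∂[p,q] = [q] − [p].
This gives a 9×27 integer matrix of rank 8; reducing to Smith normal form yields diagonal entries (1,1,1,1,1,1,1,1).

The boundary map ∂_2: C_2 → C_1 acts by ∂[p,q,r] = [q,r] − [p,r] + [p,q]. For instance
  ∂ADG = DG − AG + AD,
  ∂FJM = JM − FM + FJ.
This gives a 27×18 integer matrix of rank 18; reducing to Smith normal form yields diagonal entries (1,1,1,1,1,1,1,1,1,1,1,1,1,1,1,1,1,2).

From H_k ≅ ker(∂_k) / im(∂_{k+1}) we obtain:

  H_0: rank C_0 − rank ∂_1 = 9 − 8 = 1, and the invariant factors of ∂_1 are all 1, so H_0 ≅ Z.

(K is a triangulation of the Klein bottle.)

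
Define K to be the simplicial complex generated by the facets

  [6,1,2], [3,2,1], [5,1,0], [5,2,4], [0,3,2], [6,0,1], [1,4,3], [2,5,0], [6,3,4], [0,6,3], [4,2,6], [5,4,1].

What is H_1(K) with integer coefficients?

H_1 ≅ Z_2.

Fix the vertex order 0 < 1 < 2 < 3 < 4 < 5 < 6 and write every simplex with vertices in increasing order. Then dim K = 2 and the simplices of K are:

  0-simplices (7): [0], [1], [2], [3], [4], [5], [6]
  1-simplices (18): [0,1], [0,2], [0,3], [0,5], [0,6], [1,2], [1,3], [1,4], [1,5], [1,6], [2,3], [2,4], [2,5], [2,6], [3,4], [3,6], [4,5], [4,6]
  2-simplices (12): [0,1,5], [0,1,6], [0,2,3], [0,2,5], [0,3,6], [1,2,3], [1,2,6], [1,3,4], [1,4,5], [2,4,5], [2,4,6], [3,4,6]

giving chain groups C_0 ≅ Z^7, C_1 ≅ Z^18, C_2 ≅ Z^12.

∂_1: C_1 → C_0 maps an edge to its endpoints' difference, ∂[p,q] = q − p.
The resulting 7×18 matrix has rank 6, and its Smith normal form has invariant factors (1,1,1,1,1,1).

Boundary ∂_2: C_2 → C_1 maps a triangle to the signed sum of its edges. For instance
  ∂[1,2,6] = [2,6] − [1,6] + [1,2],
  ∂[0,1,5] = [1,5] − [0,5] + [0,1].
This gives a 18×12 integer matrix of rank 12; reducing to Smith normal form yields diagonal entries (1,1,1,1,1,1,1,1,1,1,1,2).

Reading off H_k = ker ∂_k / im ∂_{k+1}:

  H_1: rank ker ∂_1 − rank ∂_2 = (18 − 6) − 12 = 0, and ∂_2 has invariant factor 2 > 1, so H_1 = Z_2.

(K is a triangulation of the real projective plane RP^2.)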